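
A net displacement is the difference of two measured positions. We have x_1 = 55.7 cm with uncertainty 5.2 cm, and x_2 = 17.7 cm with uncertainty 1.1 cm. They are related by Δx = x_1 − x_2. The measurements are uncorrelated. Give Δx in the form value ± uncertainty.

Sums and differences: (δΔx)² = Σ (cᵢ δxᵢ)².
  (δx_1)² = 27.0;  (δx_2)² = 1.21
δΔx = √(28.3) = 5.32 cm
Δx = 38.0 cm.

38.0 ± 5.32 cm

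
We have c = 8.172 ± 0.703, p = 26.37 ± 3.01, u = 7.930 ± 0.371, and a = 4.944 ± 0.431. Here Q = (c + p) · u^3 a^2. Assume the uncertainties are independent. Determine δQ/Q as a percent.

24.1%

Let w = c + p = 34.54. δw = √(δc² + δp²) = √(0.494 + 9.06) = 3.09, so δw/w = 0.0895.
Q is then a monomial in w, u, a:
δQ/Q = √((δw/w)² + (3·δu/u)² + (2·δa/a)²) = √(0.00801 + 0.0197 + 0.0304) = 0.241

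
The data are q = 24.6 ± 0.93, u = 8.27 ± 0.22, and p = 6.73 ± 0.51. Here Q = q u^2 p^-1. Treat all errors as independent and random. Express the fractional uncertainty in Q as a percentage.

10.0%

Relative error in a monomial: (δQ/Q)² = Σ (nᵢ · δxᵢ/xᵢ)².
  (1·δq/q)² = (1×0.0378)² = 0.00143;  (2·δu/u)² = (2×0.0266)² = 0.00283;  (-1·δp/p)² = (-1×0.0758)² = 0.00574
δQ/Q = √(0.0100) = 0.100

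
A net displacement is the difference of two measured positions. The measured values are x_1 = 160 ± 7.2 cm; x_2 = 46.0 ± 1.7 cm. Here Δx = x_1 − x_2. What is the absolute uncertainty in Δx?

7.40 cm

Each term contributes (cᵢ δxᵢ)² to (δΔx)²:
  (δx_1)² = 51.8;  (δx_2)² = 2.89
δΔx = √(54.7) = 7.40 cm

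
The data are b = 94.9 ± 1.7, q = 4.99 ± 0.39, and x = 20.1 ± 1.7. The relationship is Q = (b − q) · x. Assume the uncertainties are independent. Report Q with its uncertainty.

1810 ± 157

Let u = b − q = 89.9. δu = √(δb² + δq²) = √(2.89 + 0.152) = 1.74, so δu/u = 0.0194.
Q is then a monomial in u, x:
δQ/Q = √((δu/u)² + (1·δx/x)²) = √(0.000376 + 0.00715) = 0.0868
Q = 1810, so δQ = 0.0868 × 1810 = 157.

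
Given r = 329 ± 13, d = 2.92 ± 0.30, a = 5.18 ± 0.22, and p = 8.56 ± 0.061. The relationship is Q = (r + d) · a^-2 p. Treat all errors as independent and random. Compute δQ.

9.93

Let u = r + d = 332. δu = √(δr² + δd²) = √(169 + 0.0900) = 13.0, so δu/u = 0.0392.
Q is then a monomial in u, a, p:
δQ/Q = √((δu/u)² + (-2·δa/a)² + (1·δp/p)²) = √(0.00153 + 0.00722 + 5.08e-05) = 0.0938
Q = 106, so δQ = 0.0938 × 106 = 9.93.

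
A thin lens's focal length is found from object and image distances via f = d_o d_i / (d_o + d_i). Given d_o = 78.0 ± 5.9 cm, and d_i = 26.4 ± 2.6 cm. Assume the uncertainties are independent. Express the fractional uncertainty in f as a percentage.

∂f/∂d_o = (d_i/(d_o+d_i))² = 0.0639;  ∂f/∂d_i = (d_o/(d_o+d_i))² = 0.558
δf = √((∂f/∂d_o · δd_o)² + (∂f/∂d_i · δd_i)²) = √(0.142 + 2.11) = 1.50 cm
f = 19.7 cm, so δf/f = 1.50/19.7 = 0.0760.

7.60%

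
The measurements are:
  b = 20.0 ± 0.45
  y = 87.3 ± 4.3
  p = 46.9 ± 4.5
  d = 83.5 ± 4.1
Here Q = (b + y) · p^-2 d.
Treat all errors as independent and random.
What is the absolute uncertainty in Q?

Let u = b + y = 107. δu = √(δb² + δy²) = √(0.203 + 18.5) = 4.32, so δu/u = 0.0403.
Q is then a monomial in u, p, d:
δQ/Q = √((δu/u)² + (-2·δp/p)² + (1·δd/d)²) = √(0.00162 + 0.0368 + 0.00241) = 0.202
Q = 4.07, so δQ = 0.202 × 4.07 = 0.823.

0.823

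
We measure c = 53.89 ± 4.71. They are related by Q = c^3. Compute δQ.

Products/powers → add relative errors in quadrature, weighted by exponent:
  (3·δc/c)² = (3×0.0874)² = 0.0687
δQ/Q = √(0.0687) = 0.262
Q = 156500, so δQ = 0.262 × 156500 = 41000.

41000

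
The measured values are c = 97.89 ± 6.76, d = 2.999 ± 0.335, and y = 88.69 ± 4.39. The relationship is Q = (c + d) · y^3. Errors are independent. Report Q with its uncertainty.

(7.038 ± 1.15) × 10^7

Let u = c + d = 100.9. δu = √(δc² + δd²) = √(45.7 + 0.112) = 6.77, so δu/u = 0.0671.
Q is then a monomial in u, y:
δQ/Q = √((δu/u)² + (3·δy/y)²) = √(0.00450 + 0.0221) = 0.163
Q = 7.038e+07, so δQ = 0.163 × 7.038e+07 = 1.15e+07.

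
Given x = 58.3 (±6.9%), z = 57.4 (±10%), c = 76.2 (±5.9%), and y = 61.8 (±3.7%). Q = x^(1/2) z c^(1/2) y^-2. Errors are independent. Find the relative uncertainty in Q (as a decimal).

0.132

Products/powers → add relative errors in quadrature, weighted by exponent:
  (½·δx/x)² = (0.5×0.0690)² = 0.00119;  (1·δz/z)² = (1×0.100)² = 0.0100;  (½·δc/c)² = (0.5×0.0590)² = 0.000870;  (-2·δy/y)² = (-2×0.0370)² = 0.00548
δQ/Q = √(0.0175) = 0.132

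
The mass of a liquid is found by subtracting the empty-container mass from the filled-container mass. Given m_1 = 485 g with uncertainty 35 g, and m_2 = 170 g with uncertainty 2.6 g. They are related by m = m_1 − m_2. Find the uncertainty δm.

35.1 g

m is a linear combination, so absolute uncertainties add in quadrature:
  (δm_1)² = 1220;  (δm_2)² = 6.76
δm = √(1230) = 35.1 g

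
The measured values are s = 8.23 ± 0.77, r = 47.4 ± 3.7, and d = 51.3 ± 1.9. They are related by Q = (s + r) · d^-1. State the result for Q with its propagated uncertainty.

Let u = s + r = 55.6. δu = √(δs² + δr²) = √(0.593 + 13.7) = 3.78, so δu/u = 0.0679.
Q is then a monomial in u, d:
δQ/Q = √((δu/u)² + (-1·δd/d)²) = √(0.00462 + 0.00137) = 0.0774
Q = 1.08, so δQ = 0.0774 × 1.08 = 0.0839.

1.08 ± 0.0839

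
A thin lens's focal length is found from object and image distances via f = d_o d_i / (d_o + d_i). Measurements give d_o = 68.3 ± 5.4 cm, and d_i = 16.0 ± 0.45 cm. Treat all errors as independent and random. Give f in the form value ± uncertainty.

∂f/∂d_o = (d_i/(d_o+d_i))² = 0.0360;  ∂f/∂d_i = (d_o/(d_o+d_i))² = 0.656
δf = √((∂f/∂d_o · δd_o)² + (∂f/∂d_i · δd_i)²) = √(0.0378 + 0.0873) = 0.354 cm
f = 13.0 cm.

13.0 ± 0.354 cm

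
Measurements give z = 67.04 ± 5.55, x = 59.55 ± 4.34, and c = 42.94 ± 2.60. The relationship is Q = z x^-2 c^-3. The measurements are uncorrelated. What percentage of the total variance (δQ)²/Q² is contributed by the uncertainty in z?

11.2%

(δQ/Q)² = (1·δz/z)² + (-2·δx/x)² + (-3·δc/c)²
  z term: (1×0.0828)² = 0.00685
  x term: (-2×0.0729)² = 0.0212
  c term: (-3×0.0605)² = 0.0330
Total = 0.0611. Share from z = 0.00685/0.0611 = 0.112.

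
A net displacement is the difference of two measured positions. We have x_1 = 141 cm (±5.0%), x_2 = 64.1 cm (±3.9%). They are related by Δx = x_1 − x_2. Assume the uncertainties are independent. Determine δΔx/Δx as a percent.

9.73%

Each term contributes (cᵢ δxᵢ)² to (δΔx)²:
  (δx_1)² = 49.7;  (δx_2)² = 6.25
δΔx = √(56.0) = 7.48 cm
Δx = 76.9 cm, so δΔx/Δx = 7.48/76.9 = 0.0973.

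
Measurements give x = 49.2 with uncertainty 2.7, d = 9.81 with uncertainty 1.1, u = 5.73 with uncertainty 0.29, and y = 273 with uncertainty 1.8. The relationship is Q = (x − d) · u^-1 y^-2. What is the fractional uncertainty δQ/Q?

Let w = x − d = 39.4. δw = √(δx² + δd²) = √(7.29 + 1.21) = 2.92, so δw/w = 0.0740.
Q is then a monomial in w, u, y:
δQ/Q = √((δw/w)² + (-1·δu/u)² + (-2·δy/y)²) = √(0.00548 + 0.00256 + 0.000174) = 0.0906

0.0906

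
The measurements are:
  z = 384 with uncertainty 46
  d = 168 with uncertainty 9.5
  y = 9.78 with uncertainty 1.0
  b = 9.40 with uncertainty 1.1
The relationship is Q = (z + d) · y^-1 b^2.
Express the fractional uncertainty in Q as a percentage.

Let u = z + d = 552. δu = √(δz² + δd²) = √(2120 + 90.2) = 47.0, so δu/u = 0.0851.
Q is then a monomial in u, y, b:
δQ/Q = √((δu/u)² + (-1·δy/y)² + (2·δb/b)²) = √(0.00724 + 0.0105 + 0.0548) = 0.269

26.9%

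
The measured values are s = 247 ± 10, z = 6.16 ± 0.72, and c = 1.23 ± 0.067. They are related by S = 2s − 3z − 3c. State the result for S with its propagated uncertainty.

S is a linear combination, so absolute uncertainties add in quadrature:
  (2·δs)² = 400;  (3·δz)² = 4.67;  (3·δc)² = 0.0404
δS = √(405) = 20.1
S = 472.

472 ± 20.1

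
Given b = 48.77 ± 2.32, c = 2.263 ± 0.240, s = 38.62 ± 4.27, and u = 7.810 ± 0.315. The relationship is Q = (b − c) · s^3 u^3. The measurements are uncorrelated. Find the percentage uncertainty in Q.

35.7%

Let w = b − c = 46.51. δw = √(δb² + δc²) = √(5.38 + 0.0576) = 2.33, so δw/w = 0.0502.
Q is then a monomial in w, s, u:
δQ/Q = √((δw/w)² + (3·δs/s)² + (3·δu/u)²) = √(0.00252 + 0.110 + 0.0146) = 0.357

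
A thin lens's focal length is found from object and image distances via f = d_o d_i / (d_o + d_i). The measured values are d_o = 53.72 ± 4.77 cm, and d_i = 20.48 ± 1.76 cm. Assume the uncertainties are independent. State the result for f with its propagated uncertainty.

14.83 ± 0.992 cm

∂f/∂d_o = (d_i/(d_o+d_i))² = 0.0762;  ∂f/∂d_i = (d_o/(d_o+d_i))² = 0.524
δf = √((∂f/∂d_o · δd_o)² + (∂f/∂d_i · δd_i)²) = √(0.132 + 0.851) = 0.992 cm
f = 14.83 cm.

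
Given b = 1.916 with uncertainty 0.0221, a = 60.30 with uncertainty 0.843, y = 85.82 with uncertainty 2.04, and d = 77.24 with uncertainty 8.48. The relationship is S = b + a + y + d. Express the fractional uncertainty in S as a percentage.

Absolute uncertainties add in quadrature for a linear combination:
  (δb)² = 0.000488;  (δa)² = 0.711;  (δy)² = 4.16;  (δd)² = 71.9
δS = √(76.8) = 8.76
S = 225.3, so δS/S = 8.76/225.3 = 0.0389.

3.89%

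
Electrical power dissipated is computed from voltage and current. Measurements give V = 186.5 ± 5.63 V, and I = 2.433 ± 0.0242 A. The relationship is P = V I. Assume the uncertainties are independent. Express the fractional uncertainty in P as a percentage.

P is a product of powers, so relative uncertainties combine in quadrature:
  (1·δV/V)² = (1×0.0302)² = 0.000911;  (1·δI/I)² = (1×0.00995)² = 9.89e-05
δP/P = √(0.00101) = 0.0318

3.18%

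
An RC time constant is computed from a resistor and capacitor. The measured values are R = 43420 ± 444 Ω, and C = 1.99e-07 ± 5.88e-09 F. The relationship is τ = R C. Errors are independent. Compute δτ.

Relative error in a monomial: (δτ/τ)² = Σ (nᵢ · δxᵢ/xᵢ)².
  (1·δR/R)² = (1×0.0102)² = 0.000105;  (1·δC/C)² = (1×0.0295)² = 0.000873
δτ/τ = √(0.000978) = 0.0313
τ = 0.008641 s, so δτ = 0.0313 × 0.008641 = 0.000270 s.

0.000270 s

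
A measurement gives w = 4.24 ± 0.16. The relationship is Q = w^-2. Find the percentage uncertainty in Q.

7.55%

Q ∝ w^-2, so δQ/Q = |-2| · δw/w = 2 × 0.0377 = 0.0755.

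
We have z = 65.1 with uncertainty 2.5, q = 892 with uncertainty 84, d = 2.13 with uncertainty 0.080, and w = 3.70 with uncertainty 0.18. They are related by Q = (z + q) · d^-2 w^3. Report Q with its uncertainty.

10700 ± 1990

Let u = z + q = 957. δu = √(δz² + δq²) = √(6.25 + 7060) = 84.0, so δu/u = 0.0878.
Q is then a monomial in u, d, w:
δQ/Q = √((δu/u)² + (-2·δd/d)² + (3·δw/w)²) = √(0.00771 + 0.00564 + 0.0213) = 0.186
Q = 10700, so δQ = 0.186 × 10700 = 1990.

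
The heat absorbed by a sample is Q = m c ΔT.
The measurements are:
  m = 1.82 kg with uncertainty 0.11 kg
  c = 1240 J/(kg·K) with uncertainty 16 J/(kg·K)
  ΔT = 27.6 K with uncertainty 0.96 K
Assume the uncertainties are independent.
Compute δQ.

Products/powers → add relative errors in quadrature, weighted by exponent:
  (1·δm/m)² = (1×0.0604)² = 0.00365;  (1·δc/c)² = (1×0.0129)² = 0.000166;  (1·δΔT/ΔT)² = (1×0.0348)² = 0.00121
δQ/Q = √(0.00503) = 0.0709
Q = 62300 J, so δQ = 0.0709 × 62300 = 4420 J.

4420 J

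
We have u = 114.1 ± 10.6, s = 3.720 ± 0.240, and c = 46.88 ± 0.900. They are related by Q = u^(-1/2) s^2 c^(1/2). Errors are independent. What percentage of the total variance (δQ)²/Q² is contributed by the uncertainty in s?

88.1%

(δQ/Q)² = (−½·δu/u)² + (2·δs/s)² + (½·δc/c)²
  u term: (-0.5×0.0929)² = 0.00216
  s term: (2×0.0645)² = 0.0166
  c term: (0.5×0.0192)² = 9.21e-05
Total = 0.0189. Share from s = 0.0166/0.0189 = 0.881.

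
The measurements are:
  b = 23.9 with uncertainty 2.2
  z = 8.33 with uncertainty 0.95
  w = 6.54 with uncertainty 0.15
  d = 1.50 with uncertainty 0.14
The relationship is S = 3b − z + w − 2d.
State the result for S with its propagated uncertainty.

66.9 ± 6.68

Absolute uncertainties add in quadrature for a linear combination:
  (3·δb)² = 43.6;  (δz)² = 0.902;  (δw)² = 0.0225;  (2·δd)² = 0.0784
δS = √(44.6) = 6.68
S = 66.9.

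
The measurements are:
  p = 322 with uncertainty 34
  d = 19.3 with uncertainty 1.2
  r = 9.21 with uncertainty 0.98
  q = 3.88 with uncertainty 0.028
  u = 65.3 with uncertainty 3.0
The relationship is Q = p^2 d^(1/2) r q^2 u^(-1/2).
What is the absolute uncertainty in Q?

1.88e+06

Q is a product of powers, so relative uncertainties combine in quadrature:
  (2·δp/p)² = (2×0.106)² = 0.0446;  (½·δd/d)² = (0.5×0.0622)² = 0.000966;  (1·δr/r)² = (1×0.106)² = 0.0113;  (2·δq/q)² = (2×0.00722)² = 0.000208;  (−½·δu/u)² = (-0.5×0.0459)² = 0.000528
δQ/Q = √(0.0576) = 0.240
Q = 7.82e+06, so δQ = 0.240 × 7.82e+06 = 1.88e+06.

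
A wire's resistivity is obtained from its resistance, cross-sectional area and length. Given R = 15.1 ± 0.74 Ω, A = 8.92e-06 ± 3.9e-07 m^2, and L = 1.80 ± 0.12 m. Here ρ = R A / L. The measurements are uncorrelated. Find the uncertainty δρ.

Each factor contributes (exponent × relative error)² to (δρ/ρ)²:
  (1·δR/R)² = (1×0.0490)² = 0.00240;  (1·δA/A)² = (1×0.0437)² = 0.00191;  (-1·δL/L)² = (-1×0.0667)² = 0.00444
δρ/ρ = √(0.00876) = 0.0936
ρ = 7.48e-05 Ω·m, so δρ = 0.0936 × 7.48e-05 = 7e-06 Ω·m.

7e-06 Ω·m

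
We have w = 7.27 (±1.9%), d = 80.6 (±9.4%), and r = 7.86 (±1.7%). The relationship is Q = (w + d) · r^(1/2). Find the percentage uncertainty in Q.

8.67%

Let u = w + d = 87.9. δu = √(δw² + δd²) = √(0.0191 + 57.4) = 7.58, so δu/u = 0.0862.
Q is then a monomial in u, r:
δQ/Q = √((δu/u)² + (½·δr/r)²) = √(0.00744 + 7.23e-05) = 0.0867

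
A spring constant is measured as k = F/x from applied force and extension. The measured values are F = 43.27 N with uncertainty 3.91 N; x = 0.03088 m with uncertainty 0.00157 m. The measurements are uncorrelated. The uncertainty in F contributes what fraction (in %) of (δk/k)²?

76.0%

(δk/k)² = (1·δF/F)² + (-1·δx/x)²
  F term: (1×0.0904)² = 0.00817
  x term: (-1×0.0508)² = 0.00258
Total = 0.0108. Share from F = 0.00817/0.0108 = 0.760.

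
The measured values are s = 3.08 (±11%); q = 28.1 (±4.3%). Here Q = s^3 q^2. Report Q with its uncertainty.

23100 ± 7870

Products/powers → add relative errors in quadrature, weighted by exponent:
  (3·δs/s)² = (3×0.110)² = 0.109;  (2·δq/q)² = (2×0.0430)² = 0.00740
δQ/Q = √(0.116) = 0.341
Q = 23100, so δQ = 0.341 × 23100 = 7870.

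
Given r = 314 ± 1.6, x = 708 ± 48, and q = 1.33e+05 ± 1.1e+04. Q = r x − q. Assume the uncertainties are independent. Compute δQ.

Let p = r·x = 2.22e+05. δp/p = √((1·δr/r)² + (1·δx/x)²) = √(2.6e-05 + 0.00460) = 0.0680, so δp = 15100.
Q = p − q: δQ = √(δp² + δq²) = √(2.28e+08 + 1.21e+08) = 18700

18700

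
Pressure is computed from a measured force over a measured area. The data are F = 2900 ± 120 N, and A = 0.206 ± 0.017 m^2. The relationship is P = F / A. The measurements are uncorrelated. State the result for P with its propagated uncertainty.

14100 ± 1300 Pa

Relative error in a monomial: (δP/P)² = Σ (nᵢ · δxᵢ/xᵢ)².
  (1·δF/F)² = (1×0.0414)² = 0.00171;  (-1·δA/A)² = (-1×0.0825)² = 0.00681
δP/P = √(0.00852) = 0.0923
P = 14100 Pa, so δP = 0.0923 × 14100 = 1300 Pa.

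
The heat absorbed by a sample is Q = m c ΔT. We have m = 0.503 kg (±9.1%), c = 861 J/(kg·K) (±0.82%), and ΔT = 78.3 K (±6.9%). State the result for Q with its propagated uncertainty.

33900 ± 3880 J

For a monomial Q ∝ m, c, ΔT, fractional errors add in quadrature:
  (1·δm/m)² = (1×0.0910)² = 0.00828;  (1·δc/c)² = (1×0.00820)² = 6.72e-05;  (1·δΔT/ΔT)² = (1×0.0690)² = 0.00476
δQ/Q = √(0.0131) = 0.114
Q = 33900 J, so δQ = 0.114 × 33900 = 3880 J.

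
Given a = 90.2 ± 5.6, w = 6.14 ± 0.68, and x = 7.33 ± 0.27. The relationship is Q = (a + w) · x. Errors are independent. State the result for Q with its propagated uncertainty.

Let u = a + w = 96.3. δu = √(δa² + δw²) = √(31.4 + 0.462) = 5.64, so δu/u = 0.0586.
Q is then a monomial in u, x:
δQ/Q = √((δu/u)² + (1·δx/x)²) = √(0.00343 + 0.00136) = 0.0692
Q = 706, so δQ = 0.0692 × 706 = 48.9.

706 ± 48.9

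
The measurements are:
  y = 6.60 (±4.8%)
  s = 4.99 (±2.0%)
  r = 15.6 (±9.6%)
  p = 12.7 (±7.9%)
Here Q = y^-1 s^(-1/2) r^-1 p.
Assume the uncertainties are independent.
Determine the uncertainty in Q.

Each factor contributes (exponent × relative error)² to (δQ/Q)²:
  (-1·δy/y)² = (-1×0.0480)² = 0.00230;  (−½·δs/s)² = (-0.5×0.0200)² = 0.000100;  (-1·δr/r)² = (-1×0.0960)² = 0.00922;  (1·δp/p)² = (1×0.0790)² = 0.00624
δQ/Q = √(0.0179) = 0.134
Q = 0.0552, so δQ = 0.134 × 0.0552 = 0.00738.

0.00738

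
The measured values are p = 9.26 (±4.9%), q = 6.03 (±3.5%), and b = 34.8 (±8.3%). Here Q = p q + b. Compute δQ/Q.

0.0489

Let w = p·q = 55.8. δw/w = √((1·δp/p)² + (1·δq/q)²) = √(0.00240 + 0.00123) = 0.0602, so δw = 3.36.
Q = w + b: δQ = √(δw² + δb²) = √(11.3 + 8.34) = 4.43
Q = 90.6, so δQ/Q = 4.43/90.6 = 0.0489.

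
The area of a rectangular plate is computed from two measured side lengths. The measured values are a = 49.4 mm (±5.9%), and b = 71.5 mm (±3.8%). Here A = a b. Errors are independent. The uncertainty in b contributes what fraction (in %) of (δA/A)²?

29.3%

(δA/A)² = (1·δa/a)² + (1·δb/b)²
  a term: (1×0.0590)² = 0.00348
  b term: (1×0.0380)² = 0.00144
Total = 0.00493. Share from b = 0.00144/0.00493 = 0.293.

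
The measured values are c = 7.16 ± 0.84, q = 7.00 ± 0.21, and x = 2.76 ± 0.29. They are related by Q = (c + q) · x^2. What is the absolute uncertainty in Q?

Let u = c + q = 14.2. δu = √(δc² + δq²) = √(0.706 + 0.0441) = 0.866, so δu/u = 0.0611.
Q is then a monomial in u, x:
δQ/Q = √((δu/u)² + (2·δx/x)²) = √(0.00374 + 0.0442) = 0.219
Q = 108, so δQ = 0.219 × 108 = 23.6.

23.6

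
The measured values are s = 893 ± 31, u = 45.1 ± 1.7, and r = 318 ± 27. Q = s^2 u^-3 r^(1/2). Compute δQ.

21.6

Each factor contributes (exponent × relative error)² to (δQ/Q)²:
  (2·δs/s)² = (2×0.0347)² = 0.00482;  (-3·δu/u)² = (-3×0.0377)² = 0.0128;  (½·δr/r)² = (0.5×0.0849)² = 0.00180
δQ/Q = √(0.0194) = 0.139
Q = 155, so δQ = 0.139 × 155 = 21.6.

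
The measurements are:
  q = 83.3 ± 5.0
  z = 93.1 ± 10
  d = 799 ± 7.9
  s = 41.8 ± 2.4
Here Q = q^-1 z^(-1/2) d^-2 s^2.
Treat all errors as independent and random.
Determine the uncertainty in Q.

4.82e-07

Products/powers → add relative errors in quadrature, weighted by exponent:
  (-1·δq/q)² = (-1×0.0600)² = 0.00360;  (−½·δz/z)² = (-0.5×0.107)² = 0.00288;  (-2·δd/d)² = (-2×0.00989)² = 0.000391;  (2·δs/s)² = (2×0.0574)² = 0.0132
δQ/Q = √(0.0201) = 0.142
Q = 3.41e-06, so δQ = 0.142 × 3.41e-06 = 4.82e-07.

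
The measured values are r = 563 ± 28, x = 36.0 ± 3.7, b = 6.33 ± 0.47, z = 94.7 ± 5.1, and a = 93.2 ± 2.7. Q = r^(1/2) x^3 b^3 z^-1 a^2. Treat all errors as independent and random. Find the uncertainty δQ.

1e+10

For a monomial Q ∝ r^(1/2), x^3, b^3, z^-1, a^2, fractional errors add in quadrature:
  (½·δr/r)² = (0.5×0.0497)² = 0.000618;  (3·δx/x)² = (3×0.103)² = 0.0951;  (3·δb/b)² = (3×0.0742)² = 0.0496;  (-1·δz/z)² = (-1×0.0539)² = 0.00290;  (2·δa/a)² = (2×0.0290)² = 0.00336
δQ/Q = √(0.152) = 0.389
Q = 2.58e+10, so δQ = 0.389 × 2.58e+10 = 1e+10.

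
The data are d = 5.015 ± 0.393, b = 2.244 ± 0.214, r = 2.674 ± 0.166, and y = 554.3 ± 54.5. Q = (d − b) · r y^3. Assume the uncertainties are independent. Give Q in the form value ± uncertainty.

(1.262 ± 0.432) × 10^9

Let u = d − b = 2.771. δu = √(δd² + δb²) = √(0.154 + 0.0458) = 0.447, so δu/u = 0.161.
Q is then a monomial in u, r, y:
δQ/Q = √((δu/u)² + (1·δr/r)² + (3·δy/y)²) = √(0.0261 + 0.00385 + 0.0870) = 0.342
Q = 1.262e+09, so δQ = 0.342 × 1.262e+09 = 4.32e+08.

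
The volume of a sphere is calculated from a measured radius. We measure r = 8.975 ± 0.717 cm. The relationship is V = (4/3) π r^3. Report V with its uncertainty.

V ∝ r^3, so δV/V = |3| · δr/r = 3 × 0.0799 = 0.240.
V = 3028 cm^3, so δV = 0.240 × 3028 = 726 cm^3.

3028 ± 726 cm^3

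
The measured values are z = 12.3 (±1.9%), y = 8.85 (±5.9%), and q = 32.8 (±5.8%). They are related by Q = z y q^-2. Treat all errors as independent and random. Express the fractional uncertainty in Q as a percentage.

13.2%

Relative error in a monomial: (δQ/Q)² = Σ (nᵢ · δxᵢ/xᵢ)².
  (1·δz/z)² = (1×0.0190)² = 0.000361;  (1·δy/y)² = (1×0.0590)² = 0.00348;  (-2·δq/q)² = (-2×0.0580)² = 0.0135
δQ/Q = √(0.0173) = 0.132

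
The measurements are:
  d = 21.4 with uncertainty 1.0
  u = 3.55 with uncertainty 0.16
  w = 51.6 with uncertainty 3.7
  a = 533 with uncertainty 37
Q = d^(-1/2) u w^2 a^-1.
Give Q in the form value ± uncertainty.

For a monomial Q ∝ d^(-1/2), u, w^2, a^-1, fractional errors add in quadrature:
  (−½·δd/d)² = (-0.5×0.0467)² = 0.000546;  (1·δu/u)² = (1×0.0451)² = 0.00203;  (2·δw/w)² = (2×0.0717)² = 0.0206;  (-1·δa/a)² = (-1×0.0694)² = 0.00482
δQ/Q = √(0.0280) = 0.167
Q = 3.83, so δQ = 0.167 × 3.83 = 0.641.

3.83 ± 0.641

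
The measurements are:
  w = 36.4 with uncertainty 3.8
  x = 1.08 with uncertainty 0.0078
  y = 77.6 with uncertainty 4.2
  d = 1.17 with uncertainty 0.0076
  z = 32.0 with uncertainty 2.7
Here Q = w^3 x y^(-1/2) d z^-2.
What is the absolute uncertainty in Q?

2.41

For a monomial Q ∝ w^3, x, y^(-1/2), d, z^-2, fractional errors add in quadrature:
  (3·δw/w)² = (3×0.104)² = 0.0981;  (1·δx/x)² = (1×0.00722)² = 5.22e-05;  (−½·δy/y)² = (-0.5×0.0541)² = 0.000732;  (1·δd/d)² = (1×0.00650)² = 4.22e-05;  (-2·δz/z)² = (-2×0.0844)² = 0.0285
δQ/Q = √(0.127) = 0.357
Q = 6.76, so δQ = 0.357 × 6.76 = 2.41.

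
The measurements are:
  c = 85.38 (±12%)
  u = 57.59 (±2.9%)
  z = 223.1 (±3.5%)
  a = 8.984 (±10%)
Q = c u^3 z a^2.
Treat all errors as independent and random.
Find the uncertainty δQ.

7.38e+10

Q is a product of powers, so relative uncertainties combine in quadrature:
  (1·δc/c)² = (1×0.120)² = 0.0144;  (3·δu/u)² = (3×0.0290)² = 0.00757;  (1·δz/z)² = (1×0.0350)² = 0.00123;  (2·δa/a)² = (2×0.100)² = 0.0400
δQ/Q = √(0.0632) = 0.251
Q = 2.937e+11, so δQ = 0.251 × 2.937e+11 = 7.38e+10.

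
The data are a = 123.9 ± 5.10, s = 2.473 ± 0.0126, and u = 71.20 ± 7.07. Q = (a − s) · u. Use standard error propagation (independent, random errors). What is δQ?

932

Let w = a − s = 121.4. δw = √(δa² + δs²) = √(26.0 + 0.000159) = 5.10, so δw/w = 0.0420.
Q is then a monomial in w, u:
δQ/Q = √((δw/w)² + (1·δu/u)²) = √(0.00176 + 0.00986) = 0.108
Q = 8646, so δQ = 0.108 × 8646 = 932.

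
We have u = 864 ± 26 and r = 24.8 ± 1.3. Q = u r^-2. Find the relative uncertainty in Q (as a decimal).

Products/powers → add relative errors in quadrature, weighted by exponent:
  (1·δu/u)² = (1×0.0301)² = 0.000906;  (-2·δr/r)² = (-2×0.0524)² = 0.0110
δQ/Q = √(0.0119) = 0.109

0.109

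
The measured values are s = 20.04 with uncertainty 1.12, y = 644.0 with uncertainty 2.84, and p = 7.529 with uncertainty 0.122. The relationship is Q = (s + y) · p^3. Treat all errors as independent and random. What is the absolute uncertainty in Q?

13800

Let u = s + y = 664.0. δu = √(δs² + δy²) = √(1.25 + 8.07) = 3.05, so δu/u = 0.00460.
Q is then a monomial in u, p:
δQ/Q = √((δu/u)² + (3·δp/p)²) = √(2.11e-05 + 0.00236) = 0.0488
Q = 283400, so δQ = 0.0488 × 283400 = 13800.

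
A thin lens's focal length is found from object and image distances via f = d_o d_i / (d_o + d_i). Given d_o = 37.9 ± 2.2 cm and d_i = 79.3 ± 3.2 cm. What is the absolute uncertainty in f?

∂f/∂d_o = (d_i/(d_o+d_i))² = 0.458;  ∂f/∂d_i = (d_o/(d_o+d_i))² = 0.105
δf = √((∂f/∂d_o · δd_o)² + (∂f/∂d_i · δd_i)²) = √(1.01 + 0.112) = 1.06 cm

1.06 cm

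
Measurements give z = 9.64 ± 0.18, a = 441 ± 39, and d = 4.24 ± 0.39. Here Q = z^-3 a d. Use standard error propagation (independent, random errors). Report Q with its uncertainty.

For a monomial Q ∝ z^-3, a, d, fractional errors add in quadrature:
  (-3·δz/z)² = (-3×0.0187)² = 0.00314;  (1·δa/a)² = (1×0.0884)² = 0.00782;  (1·δd/d)² = (1×0.0920)² = 0.00846
δQ/Q = √(0.0194) = 0.139
Q = 2.09, so δQ = 0.139 × 2.09 = 0.291.

2.09 ± 0.291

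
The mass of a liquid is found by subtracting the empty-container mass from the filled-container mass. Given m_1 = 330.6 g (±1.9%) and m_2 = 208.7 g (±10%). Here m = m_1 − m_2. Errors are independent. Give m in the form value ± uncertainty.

121.9 ± 21.8 g

m is a linear combination, so absolute uncertainties add in quadrature:
  (δm_1)² = 39.5;  (δm_2)² = 436
δm = √(475) = 21.8 g
m = 121.9 g.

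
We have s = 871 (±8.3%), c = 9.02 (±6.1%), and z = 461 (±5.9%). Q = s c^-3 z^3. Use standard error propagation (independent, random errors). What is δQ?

Products/powers → add relative errors in quadrature, weighted by exponent:
  (1·δs/s)² = (1×0.0830)² = 0.00689;  (-3·δc/c)² = (-3×0.0610)² = 0.0335;  (3·δz/z)² = (3×0.0590)² = 0.0313
δQ/Q = √(0.0717) = 0.268
Q = 1.16e+08, so δQ = 0.268 × 1.16e+08 = 3.11e+07.

3.11e+07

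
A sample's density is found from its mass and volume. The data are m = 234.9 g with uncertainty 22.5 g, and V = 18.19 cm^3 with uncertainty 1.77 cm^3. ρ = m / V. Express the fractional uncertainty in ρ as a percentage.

Products/powers → add relative errors in quadrature, weighted by exponent:
  (1·δm/m)² = (1×0.0958)² = 0.00917;  (-1·δV/V)² = (-1×0.0973)² = 0.00947
δρ/ρ = √(0.0186) = 0.137

13.7%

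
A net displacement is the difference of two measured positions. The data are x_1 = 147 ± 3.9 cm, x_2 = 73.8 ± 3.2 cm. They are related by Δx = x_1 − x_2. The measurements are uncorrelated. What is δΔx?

For a sum/difference, combine absolute errors in quadrature:
  (δx_1)² = 15.2;  (δx_2)² = 10.2
δΔx = √(25.5) = 5.04 cm

5.04 cm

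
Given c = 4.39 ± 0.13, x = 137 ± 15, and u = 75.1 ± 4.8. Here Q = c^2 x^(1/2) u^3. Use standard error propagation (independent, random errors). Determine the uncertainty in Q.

1.99e+07

Relative error in a monomial: (δQ/Q)² = Σ (nᵢ · δxᵢ/xᵢ)².
  (2·δc/c)² = (2×0.0296)² = 0.00351;  (½·δx/x)² = (0.5×0.109)² = 0.00300;  (3·δu/u)² = (3×0.0639)² = 0.0368
δQ/Q = √(0.0433) = 0.208
Q = 9.55e+07, so δQ = 0.208 × 9.55e+07 = 1.99e+07.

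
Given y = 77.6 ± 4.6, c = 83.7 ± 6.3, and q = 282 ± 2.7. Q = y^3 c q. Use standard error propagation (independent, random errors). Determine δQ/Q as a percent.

19.3%

Products/powers → add relative errors in quadrature, weighted by exponent:
  (3·δy/y)² = (3×0.0593)² = 0.0316;  (1·δc/c)² = (1×0.0753)² = 0.00567;  (1·δq/q)² = (1×0.00957)² = 9.17e-05
δQ/Q = √(0.0374) = 0.193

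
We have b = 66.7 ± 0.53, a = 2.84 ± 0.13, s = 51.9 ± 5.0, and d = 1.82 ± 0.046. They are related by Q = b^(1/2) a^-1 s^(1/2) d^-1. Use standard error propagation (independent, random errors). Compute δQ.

Each factor contributes (exponent × relative error)² to (δQ/Q)²:
  (½·δb/b)² = (0.5×0.00795)² = 1.58e-05;  (-1·δa/a)² = (-1×0.0458)² = 0.00210;  (½·δs/s)² = (0.5×0.0963)² = 0.00232;  (-1·δd/d)² = (-1×0.0253)² = 0.000639
δQ/Q = √(0.00507) = 0.0712
Q = 11.4, so δQ = 0.0712 × 11.4 = 0.811.

0.811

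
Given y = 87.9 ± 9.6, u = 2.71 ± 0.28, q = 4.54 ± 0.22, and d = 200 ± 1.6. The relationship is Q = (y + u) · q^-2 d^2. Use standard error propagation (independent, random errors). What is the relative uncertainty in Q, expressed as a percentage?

14.5%

Let w = y + u = 90.6. δw = √(δy² + δu²) = √(92.2 + 0.0784) = 9.60, so δw/w = 0.106.
Q is then a monomial in w, q, d:
δQ/Q = √((δw/w)² + (-2·δq/q)² + (2·δd/d)²) = √(0.0112 + 0.00939 + 0.000256) = 0.145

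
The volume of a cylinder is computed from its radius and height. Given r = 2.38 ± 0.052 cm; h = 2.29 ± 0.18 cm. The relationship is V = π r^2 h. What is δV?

3.66 cm^3

Products/powers → add relative errors in quadrature, weighted by exponent:
  (2·δr/r)² = (2×0.0218)² = 0.00191;  (1·δh/h)² = (1×0.0786)² = 0.00618
δV/V = √(0.00809) = 0.0899
V = 40.8 cm^3, so δV = 0.0899 × 40.8 = 3.66 cm^3.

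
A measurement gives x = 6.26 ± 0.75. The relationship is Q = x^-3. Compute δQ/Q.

0.359

Q ∝ x^-3, so δQ/Q = |-3| · δx/x = 3 × 0.120 = 0.359.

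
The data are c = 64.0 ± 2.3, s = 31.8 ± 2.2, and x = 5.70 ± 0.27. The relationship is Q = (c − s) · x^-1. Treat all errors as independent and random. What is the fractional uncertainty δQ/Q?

Let u = c − s = 32.2. δu = √(δc² + δs²) = √(5.29 + 4.84) = 3.18, so δu/u = 0.0988.
Q is then a monomial in u, x:
δQ/Q = √((δu/u)² + (-1·δx/x)²) = √(0.00977 + 0.00224) = 0.110

0.110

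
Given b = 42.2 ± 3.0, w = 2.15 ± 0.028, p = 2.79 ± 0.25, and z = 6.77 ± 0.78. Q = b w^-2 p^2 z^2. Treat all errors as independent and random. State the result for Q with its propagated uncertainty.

Relative error in a monomial: (δQ/Q)² = Σ (nᵢ · δxᵢ/xᵢ)².
  (1·δb/b)² = (1×0.0711)² = 0.00505;  (-2·δw/w)² = (-2×0.0130)² = 0.000678;  (2·δp/p)² = (2×0.0896)² = 0.0321;  (2·δz/z)² = (2×0.115)² = 0.0531
δQ/Q = √(0.0909) = 0.302
Q = 3260, so δQ = 0.302 × 3260 = 982.

3260 ± 982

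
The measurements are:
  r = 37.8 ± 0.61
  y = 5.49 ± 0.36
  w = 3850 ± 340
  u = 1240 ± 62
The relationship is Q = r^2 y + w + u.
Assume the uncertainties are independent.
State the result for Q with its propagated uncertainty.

12900 ± 669

Let p = r^2·y = 7840. δp/p = √((2·δr/r)² + (1·δy/y)²) = √(0.00104 + 0.00430) = 0.0731, so δp = 573.
Q = p + w + u: δQ = √(δp² + δw² + δu²) = √(3.29e+05 + 1.16e+05 + 3840) = 669
Q = 12900.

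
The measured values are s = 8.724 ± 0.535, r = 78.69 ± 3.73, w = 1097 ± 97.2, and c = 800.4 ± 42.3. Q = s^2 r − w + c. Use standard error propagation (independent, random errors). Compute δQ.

795

Let p = s^2·r = 5989. δp/p = √((2·δs/s)² + (1·δr/r)²) = √(0.0150 + 0.00225) = 0.131, so δp = 787.
Q = p − w + c: δQ = √(δp² + δw² + δc²) = √(6.2e+05 + 9450 + 1790) = 795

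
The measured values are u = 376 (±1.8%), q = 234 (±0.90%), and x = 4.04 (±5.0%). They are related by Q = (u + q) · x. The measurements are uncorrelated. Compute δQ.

127

Let w = u + q = 610. δw = √(δu² + δq²) = √(45.8 + 4.44) = 7.09, so δw/w = 0.0116.
Q is then a monomial in w, x:
δQ/Q = √((δw/w)² + (1·δx/x)²) = √(0.000135 + 0.00250) = 0.0513
Q = 2460, so δQ = 0.0513 × 2460 = 127.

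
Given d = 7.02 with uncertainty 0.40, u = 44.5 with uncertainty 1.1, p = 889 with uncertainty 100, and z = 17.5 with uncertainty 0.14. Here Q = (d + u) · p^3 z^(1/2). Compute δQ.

5.12e+10

Let w = d + u = 51.5. δw = √(δd² + δu²) = √(0.160 + 1.21) = 1.17, so δw/w = 0.0227.
Q is then a monomial in w, p, z:
δQ/Q = √((δw/w)² + (3·δp/p)² + (½·δz/z)²) = √(0.000516 + 0.114 + 1.6e-05) = 0.338
Q = 1.51e+11, so δQ = 0.338 × 1.51e+11 = 5.12e+10.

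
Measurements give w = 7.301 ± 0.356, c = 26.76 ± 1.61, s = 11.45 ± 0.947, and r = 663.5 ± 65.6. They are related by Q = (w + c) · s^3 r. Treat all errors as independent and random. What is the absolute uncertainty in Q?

9.21e+06

Let u = w + c = 34.06. δu = √(δw² + δc²) = √(0.127 + 2.59) = 1.65, so δu/u = 0.0484.
Q is then a monomial in u, s, r:
δQ/Q = √((δu/u)² + (3·δs/s)² + (1·δr/r)²) = √(0.00234 + 0.0616 + 0.00978) = 0.271
Q = 3.392e+07, so δQ = 0.271 × 3.392e+07 = 9.21e+06.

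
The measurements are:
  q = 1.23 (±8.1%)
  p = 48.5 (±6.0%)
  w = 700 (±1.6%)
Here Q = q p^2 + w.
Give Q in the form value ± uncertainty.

Let h = q·p^2 = 2890. δh/h = √((1·δq/q)² + (2·δp/p)²) = √(0.00656 + 0.0144) = 0.145, so δh = 419.
Q = h + w: δQ = √(δh² + δw²) = √(1.75e+05 + 125) = 419
Q = 3590.

3590 ± 419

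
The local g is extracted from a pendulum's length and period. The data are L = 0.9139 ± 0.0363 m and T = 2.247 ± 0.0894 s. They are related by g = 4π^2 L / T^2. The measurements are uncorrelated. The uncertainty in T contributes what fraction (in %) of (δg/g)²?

(δg/g)² = (1·δL/L)² + (-2·δT/T)²
  L term: (1×0.0397)² = 0.00158
  T term: (-2×0.0398)² = 0.00633
Total = 0.00791. Share from T = 0.00633/0.00791 = 0.801.

80.1%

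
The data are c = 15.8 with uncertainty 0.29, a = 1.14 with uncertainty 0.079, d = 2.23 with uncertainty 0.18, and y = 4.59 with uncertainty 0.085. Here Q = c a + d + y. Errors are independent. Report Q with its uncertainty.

Let p = c·a = 18.0. δp/p = √((1·δc/c)² + (1·δa/a)²) = √(0.000337 + 0.00480) = 0.0717, so δp = 1.29.
Q = p + d + y: δQ = √(δp² + δd² + δy²) = √(1.67 + 0.0324 + 0.00723) = 1.31
Q = 24.8.

24.8 ± 1.31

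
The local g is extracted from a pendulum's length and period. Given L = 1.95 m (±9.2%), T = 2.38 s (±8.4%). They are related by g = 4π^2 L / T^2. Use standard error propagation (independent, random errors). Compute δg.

Each factor contributes (exponent × relative error)² to (δg/g)²:
  (1·δL/L)² = (1×0.0920)² = 0.00846;  (-2·δT/T)² = (-2×0.0840)² = 0.0282
δg/g = √(0.0367) = 0.192
g = 13.6 m/s^2, so δg = 0.192 × 13.6 = 2.60 m/s^2.

2.60 m/s^2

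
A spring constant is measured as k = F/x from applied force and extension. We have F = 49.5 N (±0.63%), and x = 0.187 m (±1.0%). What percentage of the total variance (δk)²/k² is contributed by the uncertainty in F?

(δk/k)² = (1·δF/F)² + (-1·δx/x)²
  F term: (1×0.00630)² = 3.97e-05
  x term: (-1×0.0100)² = 0.000100
Total = 0.000140. Share from F = 3.97e-05/0.000140 = 0.284.

28.4%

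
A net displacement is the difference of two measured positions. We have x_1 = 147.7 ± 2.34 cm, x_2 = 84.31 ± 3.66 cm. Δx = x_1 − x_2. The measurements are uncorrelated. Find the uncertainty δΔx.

4.34 cm

Absolute uncertainties add in quadrature for a linear combination:
  (δx_1)² = 5.48;  (δx_2)² = 13.4
δΔx = √(18.9) = 4.34 cm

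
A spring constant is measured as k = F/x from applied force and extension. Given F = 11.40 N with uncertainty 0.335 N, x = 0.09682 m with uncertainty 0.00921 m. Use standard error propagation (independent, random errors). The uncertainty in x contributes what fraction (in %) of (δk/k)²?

91.3%

(δk/k)² = (1·δF/F)² + (-1·δx/x)²
  F term: (1×0.0294)² = 0.000864
  x term: (-1×0.0951)² = 0.00905
Total = 0.00991. Share from x = 0.00905/0.00991 = 0.913.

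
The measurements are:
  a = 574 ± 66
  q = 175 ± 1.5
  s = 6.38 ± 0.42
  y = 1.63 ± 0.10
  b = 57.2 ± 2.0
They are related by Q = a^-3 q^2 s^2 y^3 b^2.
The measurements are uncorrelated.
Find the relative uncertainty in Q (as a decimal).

Relative error in a monomial: (δQ/Q)² = Σ (nᵢ · δxᵢ/xᵢ)².
  (-3·δa/a)² = (-3×0.115)² = 0.119;  (2·δq/q)² = (2×0.00857)² = 0.000294;  (2·δs/s)² = (2×0.0658)² = 0.0173;  (3·δy/y)² = (3×0.0613)² = 0.0339;  (2·δb/b)² = (2×0.0350)² = 0.00489
δQ/Q = √(0.175) = 0.419

0.419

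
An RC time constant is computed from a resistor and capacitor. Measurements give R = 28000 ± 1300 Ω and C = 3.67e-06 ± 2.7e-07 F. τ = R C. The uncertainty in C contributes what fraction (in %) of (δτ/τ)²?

(δτ/τ)² = (1·δR/R)² + (1·δC/C)²
  R term: (1×0.0464)² = 0.00216
  C term: (1×0.0736)² = 0.00541
Total = 0.00757. Share from C = 0.00541/0.00757 = 0.715.

71.5%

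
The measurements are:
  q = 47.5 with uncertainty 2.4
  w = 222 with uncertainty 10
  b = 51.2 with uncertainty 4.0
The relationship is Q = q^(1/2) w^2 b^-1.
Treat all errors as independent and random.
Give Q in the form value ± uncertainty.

Each factor contributes (exponent × relative error)² to (δQ/Q)²:
  (½·δq/q)² = (0.5×0.0505)² = 0.000638;  (2·δw/w)² = (2×0.0450)² = 0.00812;  (-1·δb/b)² = (-1×0.0781)² = 0.00610
δQ/Q = √(0.0149) = 0.122
Q = 6630, so δQ = 0.122 × 6630 = 809.

6630 ± 809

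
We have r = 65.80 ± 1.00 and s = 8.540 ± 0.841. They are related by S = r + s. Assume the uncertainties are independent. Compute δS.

1.31

Each term contributes (cᵢ δxᵢ)² to (δS)²:
  (δr)² = 1.00;  (δs)² = 0.707
δS = √(1.71) = 1.31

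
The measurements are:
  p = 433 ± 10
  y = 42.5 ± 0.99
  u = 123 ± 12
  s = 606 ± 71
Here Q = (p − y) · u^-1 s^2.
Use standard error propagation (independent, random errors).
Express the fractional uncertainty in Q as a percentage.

Let w = p − y = 390. δw = √(δp² + δy²) = √(100 + 0.980) = 10.0, so δw/w = 0.0257.
Q is then a monomial in w, u, s:
δQ/Q = √((δw/w)² + (-1·δu/u)² + (2·δs/s)²) = √(0.000662 + 0.00952 + 0.0549) = 0.255

25.5%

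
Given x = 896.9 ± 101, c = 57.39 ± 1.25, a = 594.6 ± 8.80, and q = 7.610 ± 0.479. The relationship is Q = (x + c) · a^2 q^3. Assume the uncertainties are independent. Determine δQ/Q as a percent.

Let u = x + c = 954.3. δu = √(δx² + δc²) = √(10200 + 1.56) = 101, so δu/u = 0.106.
Q is then a monomial in u, a, q:
δQ/Q = √((δu/u)² + (2·δa/a)² + (3·δq/q)²) = √(0.0112 + 0.000876 + 0.0357) = 0.218

21.8%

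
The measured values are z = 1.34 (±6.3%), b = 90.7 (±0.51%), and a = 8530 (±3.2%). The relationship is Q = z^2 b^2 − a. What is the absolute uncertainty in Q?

Let p = z^2·b^2 = 14800. δp/p = √((2·δz/z)² + (2·δb/b)²) = √(0.0159 + 0.000104) = 0.126, so δp = 1870.
Q = p − a: δQ = √(δp² + δa²) = √(3.49e+06 + 74500) = 1890

1890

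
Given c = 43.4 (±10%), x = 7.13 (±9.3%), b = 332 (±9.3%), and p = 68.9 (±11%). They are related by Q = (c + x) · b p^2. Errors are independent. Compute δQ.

2.02e+07

Let u = c + x = 50.5. δu = √(δc² + δx²) = √(18.8 + 0.440) = 4.39, so δu/u = 0.0869.
Q is then a monomial in u, b, p:
δQ/Q = √((δu/u)² + (1·δb/b)² + (2·δp/p)²) = √(0.00755 + 0.00865 + 0.0484) = 0.254
Q = 7.96e+07, so δQ = 0.254 × 7.96e+07 = 2.02e+07.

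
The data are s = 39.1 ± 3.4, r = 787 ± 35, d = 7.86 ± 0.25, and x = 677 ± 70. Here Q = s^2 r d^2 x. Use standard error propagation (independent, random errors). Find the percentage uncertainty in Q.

Products/powers → add relative errors in quadrature, weighted by exponent:
  (2·δs/s)² = (2×0.0870)² = 0.0302;  (1·δr/r)² = (1×0.0445)² = 0.00198;  (2·δd/d)² = (2×0.0318)² = 0.00405;  (1·δx/x)² = (1×0.103)² = 0.0107
δQ/Q = √(0.0470) = 0.217

21.7%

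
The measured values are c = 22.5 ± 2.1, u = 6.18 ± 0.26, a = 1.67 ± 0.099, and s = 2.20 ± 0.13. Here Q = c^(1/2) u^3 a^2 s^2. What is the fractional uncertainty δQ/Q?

Since Q is a product/quotient, work with relative uncertainties:
  (½·δc/c)² = (0.5×0.0933)² = 0.00218;  (3·δu/u)² = (3×0.0421)² = 0.0159;  (2·δa/a)² = (2×0.0593)² = 0.0141;  (2·δs/s)² = (2×0.0591)² = 0.0140
δQ/Q = √(0.0461) = 0.215

0.215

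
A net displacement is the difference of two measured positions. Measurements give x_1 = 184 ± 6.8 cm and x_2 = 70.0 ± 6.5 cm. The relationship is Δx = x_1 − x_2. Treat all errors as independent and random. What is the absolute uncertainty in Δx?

Absolute uncertainties add in quadrature for a linear combination:
  (δx_1)² = 46.2;  (δx_2)² = 42.2
δΔx = √(88.5) = 9.41 cm

9.41 cm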